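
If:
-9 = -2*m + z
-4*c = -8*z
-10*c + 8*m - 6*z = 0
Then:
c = 36/11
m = 117/22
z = 18/11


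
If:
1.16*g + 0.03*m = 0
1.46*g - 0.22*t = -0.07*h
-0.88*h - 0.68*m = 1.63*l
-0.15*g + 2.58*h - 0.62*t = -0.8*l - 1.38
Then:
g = 0.191309053064407*t + 0.0430597554446834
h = -0.84730310677192*t - 0.898103470703398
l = 3.54342296678902*t + 1.17945739716434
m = -7.39728338515708*t - 1.66497721052776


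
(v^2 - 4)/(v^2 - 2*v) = (v + 2)/v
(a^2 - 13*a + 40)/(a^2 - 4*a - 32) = (a - 5)/(a + 4)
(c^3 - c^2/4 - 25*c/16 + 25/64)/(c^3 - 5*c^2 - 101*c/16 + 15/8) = (c - 5/4)/(c - 6)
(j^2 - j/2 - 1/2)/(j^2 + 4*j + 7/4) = 2*(j - 1)/(2*j + 7)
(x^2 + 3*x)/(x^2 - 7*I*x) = (x + 3)/(x - 7*I)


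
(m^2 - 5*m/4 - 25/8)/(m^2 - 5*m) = (8*m^2 - 10*m - 25)/(8*m*(m - 5))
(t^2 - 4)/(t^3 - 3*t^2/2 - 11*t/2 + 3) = 2*(t - 2)/(2*t^2 - 7*t + 3)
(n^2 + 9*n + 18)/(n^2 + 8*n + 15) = (n + 6)/(n + 5)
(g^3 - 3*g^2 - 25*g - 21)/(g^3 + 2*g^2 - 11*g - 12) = (g^2 - 4*g - 21)/(g^2 + g - 12)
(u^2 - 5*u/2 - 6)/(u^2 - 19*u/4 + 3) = 2*(2*u + 3)/(4*u - 3)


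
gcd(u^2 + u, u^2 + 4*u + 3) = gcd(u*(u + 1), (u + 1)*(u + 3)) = u + 1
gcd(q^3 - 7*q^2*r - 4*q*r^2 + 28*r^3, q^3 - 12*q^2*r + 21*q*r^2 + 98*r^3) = q^2 - 5*q*r - 14*r^2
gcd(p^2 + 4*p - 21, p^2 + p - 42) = p + 7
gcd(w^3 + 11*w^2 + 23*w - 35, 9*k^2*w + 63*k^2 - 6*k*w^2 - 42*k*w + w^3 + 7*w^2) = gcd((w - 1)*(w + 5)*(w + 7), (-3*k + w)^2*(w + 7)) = w + 7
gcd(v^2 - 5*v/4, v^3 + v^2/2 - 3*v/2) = v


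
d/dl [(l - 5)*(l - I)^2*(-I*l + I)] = I*(l - I)*((1 - l)*(l - I) + (5 - l)*(l - I) - 2*(l - 5)*(l - 1))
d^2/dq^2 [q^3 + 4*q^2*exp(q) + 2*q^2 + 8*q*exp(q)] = 4*q^2*exp(q) + 24*q*exp(q) + 6*q + 24*exp(q) + 4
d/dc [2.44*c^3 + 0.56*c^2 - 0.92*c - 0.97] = 7.32*c^2 + 1.12*c - 0.92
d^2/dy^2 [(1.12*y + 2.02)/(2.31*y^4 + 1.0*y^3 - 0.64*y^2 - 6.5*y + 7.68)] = (71.717184*y^7 + 256.97364*y^6 + 136.771152*y^5 + 67.0853759999999*y^4 - 523.922416*y^3 - 607.07184*y^2 - 9.63225599999998*y + 302.368208)/(12.326391*y^12 + 16.0083*y^11 - 3.315312*y^10 - 111.92435*y^9 + 33.772272*y^8 + 145.8312*y^7 + 272.405684*y^6 - 602.6196*y^5 + 37.545216*y^4 + 94.015*y^3 + 860.193792*y^2 - 1150.1568*y + 452.984832)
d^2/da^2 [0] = 0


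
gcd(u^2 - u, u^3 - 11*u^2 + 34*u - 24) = u - 1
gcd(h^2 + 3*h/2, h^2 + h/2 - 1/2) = 1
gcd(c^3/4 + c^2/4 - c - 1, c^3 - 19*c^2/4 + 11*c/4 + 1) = 1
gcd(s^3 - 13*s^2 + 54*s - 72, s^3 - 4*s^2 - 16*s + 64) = s - 4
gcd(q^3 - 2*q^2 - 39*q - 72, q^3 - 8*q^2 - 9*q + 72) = q^2 - 5*q - 24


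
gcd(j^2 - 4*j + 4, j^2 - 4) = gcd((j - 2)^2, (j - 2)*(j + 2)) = j - 2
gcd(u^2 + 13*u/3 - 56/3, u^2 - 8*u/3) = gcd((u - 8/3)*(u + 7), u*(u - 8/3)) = u - 8/3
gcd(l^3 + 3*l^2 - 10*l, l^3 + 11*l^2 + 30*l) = l^2 + 5*l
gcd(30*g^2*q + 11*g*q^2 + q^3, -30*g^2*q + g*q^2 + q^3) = 6*g*q + q^2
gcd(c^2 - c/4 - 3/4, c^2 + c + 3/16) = c + 3/4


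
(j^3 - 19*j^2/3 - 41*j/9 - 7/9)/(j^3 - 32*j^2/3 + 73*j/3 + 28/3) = (j + 1/3)/(j - 4)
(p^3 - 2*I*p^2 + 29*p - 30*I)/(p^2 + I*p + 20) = (p^2 - 7*I*p - 6)/(p - 4*I)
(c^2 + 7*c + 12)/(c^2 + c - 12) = (c + 3)/(c - 3)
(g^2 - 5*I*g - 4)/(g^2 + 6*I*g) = (g^2 - 5*I*g - 4)/(g*(g + 6*I))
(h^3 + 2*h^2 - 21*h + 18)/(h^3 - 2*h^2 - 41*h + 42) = (h - 3)/(h - 7)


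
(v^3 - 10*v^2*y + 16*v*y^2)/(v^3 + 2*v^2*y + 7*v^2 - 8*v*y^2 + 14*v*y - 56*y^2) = v*(v - 8*y)/(v^2 + 4*v*y + 7*v + 28*y)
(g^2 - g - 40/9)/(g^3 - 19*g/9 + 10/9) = (3*g - 8)/(3*g^2 - 5*g + 2)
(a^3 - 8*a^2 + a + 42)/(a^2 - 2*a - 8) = (a^2 - 10*a + 21)/(a - 4)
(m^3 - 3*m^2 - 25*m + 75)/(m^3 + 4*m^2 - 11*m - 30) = (m - 5)/(m + 2)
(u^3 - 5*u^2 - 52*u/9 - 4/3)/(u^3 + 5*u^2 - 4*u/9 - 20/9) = (3*u^2 - 17*u - 6)/(3*u^2 + 13*u - 10)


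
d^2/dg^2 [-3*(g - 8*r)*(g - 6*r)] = -6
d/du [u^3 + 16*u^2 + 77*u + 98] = 3*u^2 + 32*u + 77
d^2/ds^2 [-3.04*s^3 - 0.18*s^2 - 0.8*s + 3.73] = -18.24*s - 0.36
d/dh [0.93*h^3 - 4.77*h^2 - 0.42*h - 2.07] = 2.79*h^2 - 9.54*h - 0.42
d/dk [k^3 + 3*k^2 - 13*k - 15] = 3*k^2 + 6*k - 13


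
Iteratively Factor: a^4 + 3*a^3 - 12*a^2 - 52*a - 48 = (a + 2)*(a^3 + a^2 - 14*a - 24) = (a + 2)*(a + 3)*(a^2 - 2*a - 8) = (a - 4)*(a + 2)*(a + 3)*(a + 2)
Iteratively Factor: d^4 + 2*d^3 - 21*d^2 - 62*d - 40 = (d - 5)*(d^3 + 7*d^2 + 14*d + 8) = (d - 5)*(d + 2)*(d^2 + 5*d + 4) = (d - 5)*(d + 2)*(d + 4)*(d + 1)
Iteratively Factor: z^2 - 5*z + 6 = (z - 2)*(z - 3)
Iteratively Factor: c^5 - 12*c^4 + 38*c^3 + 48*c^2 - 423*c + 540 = (c - 4)*(c^4 - 8*c^3 + 6*c^2 + 72*c - 135) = (c - 5)*(c - 4)*(c^3 - 3*c^2 - 9*c + 27) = (c - 5)*(c - 4)*(c - 3)*(c^2 - 9) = (c - 5)*(c - 4)*(c - 3)*(c + 3)*(c - 3)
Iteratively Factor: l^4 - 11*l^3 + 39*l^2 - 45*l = (l)*(l^3 - 11*l^2 + 39*l - 45) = l*(l - 5)*(l^2 - 6*l + 9) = l*(l - 5)*(l - 3)*(l - 3)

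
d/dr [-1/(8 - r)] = -1/(r - 8)^2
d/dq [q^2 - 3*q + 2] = 2*q - 3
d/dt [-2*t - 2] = -2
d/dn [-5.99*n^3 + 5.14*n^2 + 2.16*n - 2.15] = -17.97*n^2 + 10.28*n + 2.16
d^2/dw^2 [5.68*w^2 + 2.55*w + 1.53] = 11.3600000000000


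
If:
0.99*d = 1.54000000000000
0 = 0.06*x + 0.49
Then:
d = 1.56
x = -8.17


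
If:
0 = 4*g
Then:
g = 0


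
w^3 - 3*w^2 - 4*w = w*(w - 4)*(w + 1)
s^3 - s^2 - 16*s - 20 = (s - 5)*(s + 2)^2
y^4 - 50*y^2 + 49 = (y - 7)*(y - 1)*(y + 1)*(y + 7)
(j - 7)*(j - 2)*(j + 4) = j^3 - 5*j^2 - 22*j + 56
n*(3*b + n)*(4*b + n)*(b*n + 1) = 12*b^3*n^2 + 7*b^2*n^3 + 12*b^2*n + b*n^4 + 7*b*n^2 + n^3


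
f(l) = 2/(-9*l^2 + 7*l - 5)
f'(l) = 2*(18*l - 7)/(-9*l^2 + 7*l - 5)^2 = 2*(18*l - 7)/(9*l^2 - 7*l + 5)^2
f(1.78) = -0.09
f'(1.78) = 0.11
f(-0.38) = -0.22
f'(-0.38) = -0.34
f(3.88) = -0.02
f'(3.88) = 0.01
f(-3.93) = -0.01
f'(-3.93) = -0.01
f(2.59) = -0.04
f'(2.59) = 0.04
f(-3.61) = -0.01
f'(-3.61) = -0.01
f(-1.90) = -0.04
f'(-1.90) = -0.03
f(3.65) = -0.02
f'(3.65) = 0.01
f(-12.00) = 0.00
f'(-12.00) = 0.00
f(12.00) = 0.00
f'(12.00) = 0.00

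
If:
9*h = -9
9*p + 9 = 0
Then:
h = -1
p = -1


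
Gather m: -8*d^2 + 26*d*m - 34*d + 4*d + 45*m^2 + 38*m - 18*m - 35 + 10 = -8*d^2 - 30*d + 45*m^2 + m*(26*d + 20) - 25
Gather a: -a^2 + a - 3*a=-a^2 - 2*a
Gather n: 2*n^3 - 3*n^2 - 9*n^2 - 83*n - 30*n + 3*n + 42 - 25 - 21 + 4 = 2*n^3 - 12*n^2 - 110*n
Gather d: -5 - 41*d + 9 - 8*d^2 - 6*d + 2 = -8*d^2 - 47*d + 6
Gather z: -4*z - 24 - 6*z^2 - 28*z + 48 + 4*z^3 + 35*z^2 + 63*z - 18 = 4*z^3 + 29*z^2 + 31*z + 6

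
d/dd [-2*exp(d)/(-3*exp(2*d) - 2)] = (4 - 6*exp(2*d))*exp(d)/(9*exp(4*d) + 12*exp(2*d) + 4)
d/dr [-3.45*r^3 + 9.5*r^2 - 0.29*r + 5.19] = -10.35*r^2 + 19.0*r - 0.29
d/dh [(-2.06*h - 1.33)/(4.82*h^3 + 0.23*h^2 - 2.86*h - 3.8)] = (19.8584*h^3 + 19.7056*h^2 + 0.6118*h + 4.0242)/(23.2324*h^6 + 2.2172*h^5 - 27.5175*h^4 - 37.9476*h^3 + 6.4316*h^2 + 21.736*h + 14.44)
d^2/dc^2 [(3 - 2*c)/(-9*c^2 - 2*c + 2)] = 2*((23 - 54*c)*(9*c^2 + 2*c - 2) + 4*(2*c - 3)*(9*c + 1)^2)/(9*c^2 + 2*c - 2)^3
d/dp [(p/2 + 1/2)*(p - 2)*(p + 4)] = 3*p^2/2 + 3*p - 3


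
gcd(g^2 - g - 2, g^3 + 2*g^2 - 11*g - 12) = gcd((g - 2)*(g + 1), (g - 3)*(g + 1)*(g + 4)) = g + 1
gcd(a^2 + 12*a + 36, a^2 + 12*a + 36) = a^2 + 12*a + 36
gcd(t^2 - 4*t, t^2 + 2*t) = t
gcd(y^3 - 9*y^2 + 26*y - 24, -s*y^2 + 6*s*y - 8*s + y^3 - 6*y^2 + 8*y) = y^2 - 6*y + 8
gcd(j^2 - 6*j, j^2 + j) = j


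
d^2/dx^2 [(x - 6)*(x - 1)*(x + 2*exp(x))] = 2*x^2*exp(x) - 6*x*exp(x) + 6*x - 12*exp(x) - 14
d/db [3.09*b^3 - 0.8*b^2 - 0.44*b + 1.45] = 9.27*b^2 - 1.6*b - 0.44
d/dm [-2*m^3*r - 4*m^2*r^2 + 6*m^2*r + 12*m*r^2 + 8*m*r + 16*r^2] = 2*r*(-3*m^2 - 4*m*r + 6*m + 6*r + 4)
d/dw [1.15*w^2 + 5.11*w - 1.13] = 2.3*w + 5.11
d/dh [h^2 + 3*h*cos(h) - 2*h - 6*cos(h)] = -3*h*sin(h) + 2*h + 6*sin(h) + 3*cos(h) - 2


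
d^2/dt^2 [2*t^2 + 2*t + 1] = 4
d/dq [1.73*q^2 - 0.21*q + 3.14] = 3.46*q - 0.21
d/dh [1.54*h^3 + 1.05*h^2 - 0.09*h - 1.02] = 4.62*h^2 + 2.1*h - 0.09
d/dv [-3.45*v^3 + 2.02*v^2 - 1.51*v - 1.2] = -10.35*v^2 + 4.04*v - 1.51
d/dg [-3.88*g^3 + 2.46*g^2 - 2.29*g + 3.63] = -11.64*g^2 + 4.92*g - 2.29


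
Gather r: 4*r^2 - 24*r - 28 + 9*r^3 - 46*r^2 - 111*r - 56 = 9*r^3 - 42*r^2 - 135*r - 84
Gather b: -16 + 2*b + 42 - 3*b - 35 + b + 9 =0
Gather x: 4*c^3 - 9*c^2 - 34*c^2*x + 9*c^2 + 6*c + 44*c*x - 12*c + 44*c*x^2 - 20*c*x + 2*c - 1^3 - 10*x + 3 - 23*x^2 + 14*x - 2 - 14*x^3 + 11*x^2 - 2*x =4*c^3 - 4*c - 14*x^3 + x^2*(44*c - 12) + x*(-34*c^2 + 24*c + 2)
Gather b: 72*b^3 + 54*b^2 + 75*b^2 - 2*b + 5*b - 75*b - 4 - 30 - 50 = 72*b^3 + 129*b^2 - 72*b - 84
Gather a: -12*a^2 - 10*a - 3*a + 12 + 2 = -12*a^2 - 13*a + 14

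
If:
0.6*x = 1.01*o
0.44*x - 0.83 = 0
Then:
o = 1.12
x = 1.89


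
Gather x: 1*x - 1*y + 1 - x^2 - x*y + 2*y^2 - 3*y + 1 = -x^2 + x*(1 - y) + 2*y^2 - 4*y + 2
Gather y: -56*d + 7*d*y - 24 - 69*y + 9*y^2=-56*d + 9*y^2 + y*(7*d - 69) - 24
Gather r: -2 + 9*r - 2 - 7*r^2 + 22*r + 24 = -7*r^2 + 31*r + 20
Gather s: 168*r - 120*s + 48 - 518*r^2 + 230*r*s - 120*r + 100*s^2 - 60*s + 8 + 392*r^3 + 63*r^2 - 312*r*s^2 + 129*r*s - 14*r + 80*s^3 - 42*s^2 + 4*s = 392*r^3 - 455*r^2 + 34*r + 80*s^3 + s^2*(58 - 312*r) + s*(359*r - 176) + 56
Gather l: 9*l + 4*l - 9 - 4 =13*l - 13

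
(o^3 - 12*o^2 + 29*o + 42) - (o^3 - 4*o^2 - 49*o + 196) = -8*o^2 + 78*o - 154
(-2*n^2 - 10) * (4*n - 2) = -8*n^3 + 4*n^2 - 40*n + 20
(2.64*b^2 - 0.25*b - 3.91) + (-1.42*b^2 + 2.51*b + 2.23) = 1.22*b^2 + 2.26*b - 1.68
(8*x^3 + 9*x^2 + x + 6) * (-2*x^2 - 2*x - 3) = -16*x^5 - 34*x^4 - 44*x^3 - 41*x^2 - 15*x - 18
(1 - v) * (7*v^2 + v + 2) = -7*v^3 + 6*v^2 - v + 2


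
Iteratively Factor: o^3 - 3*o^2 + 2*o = (o - 1)*(o^2 - 2*o) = o*(o - 1)*(o - 2)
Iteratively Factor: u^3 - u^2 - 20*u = (u - 5)*(u^2 + 4*u) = (u - 5)*(u + 4)*(u)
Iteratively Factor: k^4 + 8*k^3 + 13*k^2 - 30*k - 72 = (k + 3)*(k^3 + 5*k^2 - 2*k - 24) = (k - 2)*(k + 3)*(k^2 + 7*k + 12) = (k - 2)*(k + 3)*(k + 4)*(k + 3)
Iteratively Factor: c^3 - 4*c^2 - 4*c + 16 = (c - 4)*(c^2 - 4) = (c - 4)*(c + 2)*(c - 2)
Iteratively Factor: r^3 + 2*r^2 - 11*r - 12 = (r - 3)*(r^2 + 5*r + 4) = (r - 3)*(r + 4)*(r + 1)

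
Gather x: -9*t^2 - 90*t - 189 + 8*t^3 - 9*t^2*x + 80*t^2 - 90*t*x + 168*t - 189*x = 8*t^3 + 71*t^2 + 78*t + x*(-9*t^2 - 90*t - 189) - 189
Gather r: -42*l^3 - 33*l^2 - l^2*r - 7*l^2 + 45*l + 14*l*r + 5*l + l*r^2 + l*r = -42*l^3 - 40*l^2 + l*r^2 + 50*l + r*(-l^2 + 15*l)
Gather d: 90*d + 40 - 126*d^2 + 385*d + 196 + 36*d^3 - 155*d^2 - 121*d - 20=36*d^3 - 281*d^2 + 354*d + 216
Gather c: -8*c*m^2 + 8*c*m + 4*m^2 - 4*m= c*(-8*m^2 + 8*m) + 4*m^2 - 4*m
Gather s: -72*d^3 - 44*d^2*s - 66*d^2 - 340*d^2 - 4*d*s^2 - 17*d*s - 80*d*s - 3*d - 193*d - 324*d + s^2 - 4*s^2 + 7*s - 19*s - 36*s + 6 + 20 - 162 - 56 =-72*d^3 - 406*d^2 - 520*d + s^2*(-4*d - 3) + s*(-44*d^2 - 97*d - 48) - 192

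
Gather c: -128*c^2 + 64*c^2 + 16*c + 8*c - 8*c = -64*c^2 + 16*c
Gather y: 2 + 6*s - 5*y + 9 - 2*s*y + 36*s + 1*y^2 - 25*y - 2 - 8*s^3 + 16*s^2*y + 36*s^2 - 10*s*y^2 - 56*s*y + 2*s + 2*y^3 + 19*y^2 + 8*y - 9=-8*s^3 + 36*s^2 + 44*s + 2*y^3 + y^2*(20 - 10*s) + y*(16*s^2 - 58*s - 22)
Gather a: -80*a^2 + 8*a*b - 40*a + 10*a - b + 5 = -80*a^2 + a*(8*b - 30) - b + 5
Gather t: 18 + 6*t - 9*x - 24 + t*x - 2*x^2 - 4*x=t*(x + 6) - 2*x^2 - 13*x - 6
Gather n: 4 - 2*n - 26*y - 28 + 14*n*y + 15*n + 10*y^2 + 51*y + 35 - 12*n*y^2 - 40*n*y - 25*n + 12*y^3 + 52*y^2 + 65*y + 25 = n*(-12*y^2 - 26*y - 12) + 12*y^3 + 62*y^2 + 90*y + 36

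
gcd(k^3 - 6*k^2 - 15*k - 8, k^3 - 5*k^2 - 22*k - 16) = k^2 - 7*k - 8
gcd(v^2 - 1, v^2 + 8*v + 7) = v + 1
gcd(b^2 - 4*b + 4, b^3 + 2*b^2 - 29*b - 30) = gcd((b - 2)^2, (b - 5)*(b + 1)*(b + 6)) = 1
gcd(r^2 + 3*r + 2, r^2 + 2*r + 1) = r + 1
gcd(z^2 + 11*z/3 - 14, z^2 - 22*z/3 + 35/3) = z - 7/3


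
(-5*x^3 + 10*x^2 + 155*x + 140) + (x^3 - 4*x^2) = -4*x^3 + 6*x^2 + 155*x + 140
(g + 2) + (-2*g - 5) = -g - 3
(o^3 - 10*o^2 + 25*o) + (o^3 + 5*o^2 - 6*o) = 2*o^3 - 5*o^2 + 19*o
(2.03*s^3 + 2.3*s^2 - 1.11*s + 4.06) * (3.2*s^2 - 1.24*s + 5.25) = 6.496*s^5 + 4.8428*s^4 + 4.2535*s^3 + 26.4434*s^2 - 10.8619*s + 21.315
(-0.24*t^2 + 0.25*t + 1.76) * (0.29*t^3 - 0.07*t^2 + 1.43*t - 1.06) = -0.0696*t^5 + 0.0893*t^4 + 0.1497*t^3 + 0.4887*t^2 + 2.2518*t - 1.8656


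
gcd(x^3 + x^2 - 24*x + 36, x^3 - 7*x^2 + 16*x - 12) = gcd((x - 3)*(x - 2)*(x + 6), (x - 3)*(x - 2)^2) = x^2 - 5*x + 6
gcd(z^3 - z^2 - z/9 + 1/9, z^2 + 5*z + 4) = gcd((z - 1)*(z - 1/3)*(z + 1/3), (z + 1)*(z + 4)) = 1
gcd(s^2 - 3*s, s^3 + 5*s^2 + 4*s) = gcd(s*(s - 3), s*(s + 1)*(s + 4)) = s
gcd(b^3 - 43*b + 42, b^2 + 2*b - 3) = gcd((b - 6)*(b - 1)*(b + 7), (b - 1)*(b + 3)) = b - 1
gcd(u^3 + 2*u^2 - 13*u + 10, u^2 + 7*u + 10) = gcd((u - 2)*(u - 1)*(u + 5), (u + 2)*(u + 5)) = u + 5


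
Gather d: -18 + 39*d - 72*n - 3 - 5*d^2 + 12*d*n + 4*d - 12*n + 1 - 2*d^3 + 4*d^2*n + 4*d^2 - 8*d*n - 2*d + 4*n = -2*d^3 + d^2*(4*n - 1) + d*(4*n + 41) - 80*n - 20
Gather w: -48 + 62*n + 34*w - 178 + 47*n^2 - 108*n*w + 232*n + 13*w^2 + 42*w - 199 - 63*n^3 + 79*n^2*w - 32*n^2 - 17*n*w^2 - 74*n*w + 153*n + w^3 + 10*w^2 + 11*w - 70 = -63*n^3 + 15*n^2 + 447*n + w^3 + w^2*(23 - 17*n) + w*(79*n^2 - 182*n + 87) - 495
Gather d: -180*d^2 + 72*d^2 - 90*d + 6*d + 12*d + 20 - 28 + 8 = -108*d^2 - 72*d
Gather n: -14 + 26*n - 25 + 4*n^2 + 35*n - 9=4*n^2 + 61*n - 48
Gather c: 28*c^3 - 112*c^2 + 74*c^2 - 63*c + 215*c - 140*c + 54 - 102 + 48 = 28*c^3 - 38*c^2 + 12*c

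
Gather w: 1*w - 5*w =-4*w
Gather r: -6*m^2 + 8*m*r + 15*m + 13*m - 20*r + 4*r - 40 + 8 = -6*m^2 + 28*m + r*(8*m - 16) - 32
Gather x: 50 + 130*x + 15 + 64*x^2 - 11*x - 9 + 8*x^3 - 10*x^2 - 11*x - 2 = 8*x^3 + 54*x^2 + 108*x + 54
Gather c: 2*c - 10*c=-8*c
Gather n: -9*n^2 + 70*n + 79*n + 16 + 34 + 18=-9*n^2 + 149*n + 68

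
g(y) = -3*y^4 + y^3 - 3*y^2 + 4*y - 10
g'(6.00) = -2516.00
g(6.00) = -3766.00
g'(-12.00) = 21244.00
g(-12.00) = -64426.00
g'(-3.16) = 431.57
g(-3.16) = -383.29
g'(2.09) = -104.99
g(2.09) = -62.86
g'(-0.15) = 5.01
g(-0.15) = -10.67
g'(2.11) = -108.03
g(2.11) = -64.99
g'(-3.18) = 439.31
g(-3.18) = -392.00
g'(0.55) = -0.39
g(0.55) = -8.82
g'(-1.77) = 90.56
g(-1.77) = -61.47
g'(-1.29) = 42.49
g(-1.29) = -30.61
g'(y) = -12*y^3 + 3*y^2 - 6*y + 4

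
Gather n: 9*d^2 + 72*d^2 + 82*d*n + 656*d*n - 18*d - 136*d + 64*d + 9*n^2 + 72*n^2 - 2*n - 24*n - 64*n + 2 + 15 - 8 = 81*d^2 - 90*d + 81*n^2 + n*(738*d - 90) + 9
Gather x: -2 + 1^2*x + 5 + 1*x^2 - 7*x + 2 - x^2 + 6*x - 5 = 0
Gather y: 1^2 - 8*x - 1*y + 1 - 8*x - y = -16*x - 2*y + 2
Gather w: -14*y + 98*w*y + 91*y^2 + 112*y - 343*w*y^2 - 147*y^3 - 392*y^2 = w*(-343*y^2 + 98*y) - 147*y^3 - 301*y^2 + 98*y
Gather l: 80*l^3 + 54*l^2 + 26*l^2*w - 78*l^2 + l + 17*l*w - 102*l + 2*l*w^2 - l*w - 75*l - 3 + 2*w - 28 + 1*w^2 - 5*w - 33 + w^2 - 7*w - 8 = 80*l^3 + l^2*(26*w - 24) + l*(2*w^2 + 16*w - 176) + 2*w^2 - 10*w - 72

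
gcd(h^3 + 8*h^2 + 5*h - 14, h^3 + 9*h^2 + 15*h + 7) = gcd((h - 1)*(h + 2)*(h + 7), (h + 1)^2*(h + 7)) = h + 7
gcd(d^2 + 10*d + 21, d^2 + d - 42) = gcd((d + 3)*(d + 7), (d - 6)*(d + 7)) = d + 7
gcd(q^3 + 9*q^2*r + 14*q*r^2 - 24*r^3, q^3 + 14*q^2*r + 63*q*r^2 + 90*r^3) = q + 6*r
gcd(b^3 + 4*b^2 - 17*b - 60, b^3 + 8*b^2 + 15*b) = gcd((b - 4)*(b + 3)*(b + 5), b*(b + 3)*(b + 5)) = b^2 + 8*b + 15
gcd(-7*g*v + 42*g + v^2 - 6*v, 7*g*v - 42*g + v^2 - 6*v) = v - 6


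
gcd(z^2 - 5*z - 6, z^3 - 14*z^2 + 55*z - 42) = z - 6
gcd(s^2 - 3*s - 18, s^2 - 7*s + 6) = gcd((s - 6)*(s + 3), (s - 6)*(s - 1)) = s - 6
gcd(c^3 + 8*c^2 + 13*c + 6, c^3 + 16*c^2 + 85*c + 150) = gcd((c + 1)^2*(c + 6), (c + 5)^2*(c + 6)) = c + 6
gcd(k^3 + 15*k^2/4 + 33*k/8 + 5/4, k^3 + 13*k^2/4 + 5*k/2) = k^2 + 13*k/4 + 5/2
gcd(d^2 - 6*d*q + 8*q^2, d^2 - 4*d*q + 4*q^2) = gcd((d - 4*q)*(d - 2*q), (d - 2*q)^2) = -d + 2*q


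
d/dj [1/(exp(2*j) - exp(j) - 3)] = (1 - 2*exp(j))*exp(j)/(-exp(2*j) + exp(j) + 3)^2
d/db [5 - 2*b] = -2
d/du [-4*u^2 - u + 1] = -8*u - 1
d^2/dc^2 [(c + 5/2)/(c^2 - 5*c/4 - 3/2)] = -(4*(2*c + 5)*(8*c - 5)^2 + 8*(12*c + 5)*(-4*c^2 + 5*c + 6))/(-4*c^2 + 5*c + 6)^3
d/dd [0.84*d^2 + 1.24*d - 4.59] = 1.68*d + 1.24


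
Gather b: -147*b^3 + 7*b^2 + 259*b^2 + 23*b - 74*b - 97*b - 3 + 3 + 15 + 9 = -147*b^3 + 266*b^2 - 148*b + 24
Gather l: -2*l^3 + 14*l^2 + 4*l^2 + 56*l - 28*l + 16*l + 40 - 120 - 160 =-2*l^3 + 18*l^2 + 44*l - 240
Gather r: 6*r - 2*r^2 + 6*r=-2*r^2 + 12*r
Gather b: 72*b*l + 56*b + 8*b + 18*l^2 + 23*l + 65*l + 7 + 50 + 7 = b*(72*l + 64) + 18*l^2 + 88*l + 64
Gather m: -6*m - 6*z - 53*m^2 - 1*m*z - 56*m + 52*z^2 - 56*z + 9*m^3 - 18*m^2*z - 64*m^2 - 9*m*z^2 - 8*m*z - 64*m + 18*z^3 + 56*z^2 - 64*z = 9*m^3 + m^2*(-18*z - 117) + m*(-9*z^2 - 9*z - 126) + 18*z^3 + 108*z^2 - 126*z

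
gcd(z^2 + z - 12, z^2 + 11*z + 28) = z + 4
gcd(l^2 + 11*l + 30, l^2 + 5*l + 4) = 1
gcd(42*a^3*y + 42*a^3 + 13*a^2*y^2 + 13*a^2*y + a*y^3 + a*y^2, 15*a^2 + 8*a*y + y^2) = 1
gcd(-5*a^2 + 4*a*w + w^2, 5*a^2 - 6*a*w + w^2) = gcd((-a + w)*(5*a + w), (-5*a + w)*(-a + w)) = -a + w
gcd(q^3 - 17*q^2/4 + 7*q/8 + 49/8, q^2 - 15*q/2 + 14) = q - 7/2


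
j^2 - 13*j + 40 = (j - 8)*(j - 5)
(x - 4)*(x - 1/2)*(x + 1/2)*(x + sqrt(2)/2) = x^4 - 4*x^3 + sqrt(2)*x^3/2 - 2*sqrt(2)*x^2 - x^2/4 - sqrt(2)*x/8 + x + sqrt(2)/2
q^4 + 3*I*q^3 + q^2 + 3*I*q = q*(q + 3*I)*(-I*q + 1)*(I*q + 1)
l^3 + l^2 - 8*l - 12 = (l - 3)*(l + 2)^2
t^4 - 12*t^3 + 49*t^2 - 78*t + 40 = (t - 5)*(t - 4)*(t - 2)*(t - 1)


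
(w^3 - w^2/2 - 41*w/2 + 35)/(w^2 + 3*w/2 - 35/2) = w - 2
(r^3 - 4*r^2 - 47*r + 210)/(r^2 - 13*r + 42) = (r^2 + 2*r - 35)/(r - 7)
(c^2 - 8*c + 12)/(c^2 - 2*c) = (c - 6)/c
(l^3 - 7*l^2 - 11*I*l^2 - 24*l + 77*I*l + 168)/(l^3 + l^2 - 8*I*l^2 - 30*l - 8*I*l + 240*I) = (l^2 - l*(7 + 3*I) + 21*I)/(l^2 + l - 30)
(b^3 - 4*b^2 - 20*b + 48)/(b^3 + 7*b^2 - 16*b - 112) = (b^2 - 8*b + 12)/(b^2 + 3*b - 28)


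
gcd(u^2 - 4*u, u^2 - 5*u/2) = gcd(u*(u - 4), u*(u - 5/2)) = u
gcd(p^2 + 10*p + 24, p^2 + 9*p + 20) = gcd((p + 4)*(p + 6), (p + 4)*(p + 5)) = p + 4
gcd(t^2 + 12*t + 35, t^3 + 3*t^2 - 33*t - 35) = t + 7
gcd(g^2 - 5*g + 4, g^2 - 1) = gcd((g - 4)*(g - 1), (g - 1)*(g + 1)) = g - 1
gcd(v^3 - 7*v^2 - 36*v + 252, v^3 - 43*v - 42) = v^2 - v - 42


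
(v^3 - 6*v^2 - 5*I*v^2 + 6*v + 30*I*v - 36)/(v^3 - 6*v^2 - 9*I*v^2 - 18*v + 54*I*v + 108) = (v + I)/(v - 3*I)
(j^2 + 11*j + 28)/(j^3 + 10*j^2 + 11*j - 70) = (j + 4)/(j^2 + 3*j - 10)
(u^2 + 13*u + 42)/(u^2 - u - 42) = (u + 7)/(u - 7)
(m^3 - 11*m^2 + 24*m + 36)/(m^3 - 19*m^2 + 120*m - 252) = (m + 1)/(m - 7)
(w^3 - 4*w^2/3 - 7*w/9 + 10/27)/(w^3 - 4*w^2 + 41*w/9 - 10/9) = (w + 2/3)/(w - 2)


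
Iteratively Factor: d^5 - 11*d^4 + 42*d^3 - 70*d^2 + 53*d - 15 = (d - 3)*(d^4 - 8*d^3 + 18*d^2 - 16*d + 5) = (d - 3)*(d - 1)*(d^3 - 7*d^2 + 11*d - 5) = (d - 5)*(d - 3)*(d - 1)*(d^2 - 2*d + 1) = (d - 5)*(d - 3)*(d - 1)^2*(d - 1)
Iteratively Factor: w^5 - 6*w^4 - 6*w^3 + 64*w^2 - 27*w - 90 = (w - 3)*(w^4 - 3*w^3 - 15*w^2 + 19*w + 30) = (w - 5)*(w - 3)*(w^3 + 2*w^2 - 5*w - 6) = (w - 5)*(w - 3)*(w - 2)*(w^2 + 4*w + 3) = (w - 5)*(w - 3)*(w - 2)*(w + 3)*(w + 1)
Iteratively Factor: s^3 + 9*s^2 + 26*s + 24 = (s + 4)*(s^2 + 5*s + 6) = (s + 3)*(s + 4)*(s + 2)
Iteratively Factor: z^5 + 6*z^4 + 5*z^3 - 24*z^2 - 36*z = (z)*(z^4 + 6*z^3 + 5*z^2 - 24*z - 36) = z*(z + 3)*(z^3 + 3*z^2 - 4*z - 12) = z*(z + 3)^2*(z^2 - 4) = z*(z - 2)*(z + 3)^2*(z + 2)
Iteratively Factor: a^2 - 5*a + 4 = (a - 4)*(a - 1)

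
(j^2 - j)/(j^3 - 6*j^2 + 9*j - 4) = j/(j^2 - 5*j + 4)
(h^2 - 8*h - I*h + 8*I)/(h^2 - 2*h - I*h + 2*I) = (h - 8)/(h - 2)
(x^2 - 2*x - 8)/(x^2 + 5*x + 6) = (x - 4)/(x + 3)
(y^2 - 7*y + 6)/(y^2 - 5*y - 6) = (y - 1)/(y + 1)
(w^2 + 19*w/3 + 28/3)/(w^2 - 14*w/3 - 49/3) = (w + 4)/(w - 7)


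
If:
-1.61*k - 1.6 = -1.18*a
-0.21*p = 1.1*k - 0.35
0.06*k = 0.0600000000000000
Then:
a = 2.72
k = 1.00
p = -3.57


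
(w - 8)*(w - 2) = w^2 - 10*w + 16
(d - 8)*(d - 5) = d^2 - 13*d + 40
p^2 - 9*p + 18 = (p - 6)*(p - 3)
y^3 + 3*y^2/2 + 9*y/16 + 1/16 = (y + 1/4)^2*(y + 1)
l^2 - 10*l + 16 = (l - 8)*(l - 2)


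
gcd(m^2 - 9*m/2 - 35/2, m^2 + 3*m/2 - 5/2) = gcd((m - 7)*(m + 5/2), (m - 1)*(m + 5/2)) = m + 5/2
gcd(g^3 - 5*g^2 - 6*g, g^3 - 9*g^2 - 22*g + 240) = g - 6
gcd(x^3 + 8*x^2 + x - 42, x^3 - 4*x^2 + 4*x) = x - 2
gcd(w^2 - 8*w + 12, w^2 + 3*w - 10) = w - 2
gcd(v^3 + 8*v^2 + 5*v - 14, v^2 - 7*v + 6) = v - 1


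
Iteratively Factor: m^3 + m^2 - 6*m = (m)*(m^2 + m - 6) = m*(m + 3)*(m - 2)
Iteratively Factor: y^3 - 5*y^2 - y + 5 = (y - 1)*(y^2 - 4*y - 5) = (y - 5)*(y - 1)*(y + 1)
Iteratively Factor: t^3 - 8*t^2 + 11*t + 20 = (t - 5)*(t^2 - 3*t - 4) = (t - 5)*(t + 1)*(t - 4)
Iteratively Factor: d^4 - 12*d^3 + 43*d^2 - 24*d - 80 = (d - 4)*(d^3 - 8*d^2 + 11*d + 20) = (d - 5)*(d - 4)*(d^2 - 3*d - 4) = (d - 5)*(d - 4)^2*(d + 1)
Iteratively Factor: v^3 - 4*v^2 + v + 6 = (v - 3)*(v^2 - v - 2) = (v - 3)*(v - 2)*(v + 1)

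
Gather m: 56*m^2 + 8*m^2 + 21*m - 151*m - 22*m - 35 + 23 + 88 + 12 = 64*m^2 - 152*m + 88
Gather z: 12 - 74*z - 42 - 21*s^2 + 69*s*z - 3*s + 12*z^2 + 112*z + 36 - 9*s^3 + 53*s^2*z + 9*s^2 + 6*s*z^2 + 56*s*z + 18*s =-9*s^3 - 12*s^2 + 15*s + z^2*(6*s + 12) + z*(53*s^2 + 125*s + 38) + 6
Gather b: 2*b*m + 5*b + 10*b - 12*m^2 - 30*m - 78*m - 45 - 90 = b*(2*m + 15) - 12*m^2 - 108*m - 135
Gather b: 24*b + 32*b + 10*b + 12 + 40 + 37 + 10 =66*b + 99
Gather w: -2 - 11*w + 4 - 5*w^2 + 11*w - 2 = -5*w^2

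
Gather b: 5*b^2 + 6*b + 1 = 5*b^2 + 6*b + 1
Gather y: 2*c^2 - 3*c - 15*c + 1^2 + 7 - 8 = 2*c^2 - 18*c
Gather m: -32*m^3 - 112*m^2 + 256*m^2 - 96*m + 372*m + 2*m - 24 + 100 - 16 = -32*m^3 + 144*m^2 + 278*m + 60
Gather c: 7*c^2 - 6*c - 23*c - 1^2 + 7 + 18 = 7*c^2 - 29*c + 24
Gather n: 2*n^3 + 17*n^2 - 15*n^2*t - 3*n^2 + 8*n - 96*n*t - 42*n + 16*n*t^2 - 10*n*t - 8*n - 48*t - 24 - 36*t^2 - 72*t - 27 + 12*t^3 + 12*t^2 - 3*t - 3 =2*n^3 + n^2*(14 - 15*t) + n*(16*t^2 - 106*t - 42) + 12*t^3 - 24*t^2 - 123*t - 54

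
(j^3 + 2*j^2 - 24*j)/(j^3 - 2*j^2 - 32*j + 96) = j/(j - 4)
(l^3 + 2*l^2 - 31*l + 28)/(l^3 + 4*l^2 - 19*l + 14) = (l - 4)/(l - 2)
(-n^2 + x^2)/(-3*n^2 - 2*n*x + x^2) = (-n + x)/(-3*n + x)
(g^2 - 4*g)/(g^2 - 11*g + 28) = g/(g - 7)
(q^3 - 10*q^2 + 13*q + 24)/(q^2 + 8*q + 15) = (q^3 - 10*q^2 + 13*q + 24)/(q^2 + 8*q + 15)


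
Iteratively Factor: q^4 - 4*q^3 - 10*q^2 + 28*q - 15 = (q - 5)*(q^3 + q^2 - 5*q + 3) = (q - 5)*(q + 3)*(q^2 - 2*q + 1) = (q - 5)*(q - 1)*(q + 3)*(q - 1)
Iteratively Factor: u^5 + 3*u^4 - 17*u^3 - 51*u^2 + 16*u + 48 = (u - 4)*(u^4 + 7*u^3 + 11*u^2 - 7*u - 12) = (u - 4)*(u + 4)*(u^3 + 3*u^2 - u - 3) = (u - 4)*(u - 1)*(u + 4)*(u^2 + 4*u + 3) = (u - 4)*(u - 1)*(u + 3)*(u + 4)*(u + 1)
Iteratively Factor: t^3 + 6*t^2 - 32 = (t - 2)*(t^2 + 8*t + 16) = (t - 2)*(t + 4)*(t + 4)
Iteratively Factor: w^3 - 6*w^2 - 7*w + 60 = (w - 4)*(w^2 - 2*w - 15) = (w - 5)*(w - 4)*(w + 3)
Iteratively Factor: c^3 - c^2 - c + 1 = (c - 1)*(c^2 - 1) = (c - 1)*(c + 1)*(c - 1)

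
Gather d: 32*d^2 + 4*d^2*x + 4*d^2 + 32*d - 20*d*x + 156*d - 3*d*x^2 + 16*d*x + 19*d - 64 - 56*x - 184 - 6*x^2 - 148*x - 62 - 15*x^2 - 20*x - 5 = d^2*(4*x + 36) + d*(-3*x^2 - 4*x + 207) - 21*x^2 - 224*x - 315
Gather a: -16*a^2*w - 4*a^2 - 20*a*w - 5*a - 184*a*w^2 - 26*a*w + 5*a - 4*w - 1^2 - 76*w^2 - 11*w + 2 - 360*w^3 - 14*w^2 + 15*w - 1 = a^2*(-16*w - 4) + a*(-184*w^2 - 46*w) - 360*w^3 - 90*w^2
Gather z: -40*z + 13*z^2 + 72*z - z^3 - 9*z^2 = -z^3 + 4*z^2 + 32*z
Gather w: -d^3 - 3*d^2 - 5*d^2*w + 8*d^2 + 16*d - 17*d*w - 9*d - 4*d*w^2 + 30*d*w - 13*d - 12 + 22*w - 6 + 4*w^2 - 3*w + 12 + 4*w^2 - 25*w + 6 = -d^3 + 5*d^2 - 6*d + w^2*(8 - 4*d) + w*(-5*d^2 + 13*d - 6)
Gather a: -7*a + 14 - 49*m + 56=-7*a - 49*m + 70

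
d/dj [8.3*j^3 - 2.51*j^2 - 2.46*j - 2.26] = 24.9*j^2 - 5.02*j - 2.46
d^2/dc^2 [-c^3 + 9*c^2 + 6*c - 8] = 18 - 6*c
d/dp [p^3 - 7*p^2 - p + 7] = 3*p^2 - 14*p - 1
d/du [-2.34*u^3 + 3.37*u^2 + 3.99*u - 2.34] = -7.02*u^2 + 6.74*u + 3.99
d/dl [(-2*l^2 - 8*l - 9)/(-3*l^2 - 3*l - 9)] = (-2*l^2 - 2*l + 5)/(l^4 + 2*l^3 + 7*l^2 + 6*l + 9)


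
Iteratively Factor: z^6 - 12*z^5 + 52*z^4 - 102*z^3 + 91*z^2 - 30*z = (z)*(z^5 - 12*z^4 + 52*z^3 - 102*z^2 + 91*z - 30) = z*(z - 1)*(z^4 - 11*z^3 + 41*z^2 - 61*z + 30) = z*(z - 3)*(z - 1)*(z^3 - 8*z^2 + 17*z - 10) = z*(z - 3)*(z - 2)*(z - 1)*(z^2 - 6*z + 5) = z*(z - 3)*(z - 2)*(z - 1)^2*(z - 5)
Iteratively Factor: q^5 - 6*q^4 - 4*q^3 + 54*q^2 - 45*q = (q + 3)*(q^4 - 9*q^3 + 23*q^2 - 15*q) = (q - 1)*(q + 3)*(q^3 - 8*q^2 + 15*q) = (q - 5)*(q - 1)*(q + 3)*(q^2 - 3*q) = q*(q - 5)*(q - 1)*(q + 3)*(q - 3)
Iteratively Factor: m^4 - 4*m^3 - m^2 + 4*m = (m - 1)*(m^3 - 3*m^2 - 4*m) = (m - 4)*(m - 1)*(m^2 + m) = (m - 4)*(m - 1)*(m + 1)*(m)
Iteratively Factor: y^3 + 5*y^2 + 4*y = (y + 4)*(y^2 + y) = (y + 1)*(y + 4)*(y)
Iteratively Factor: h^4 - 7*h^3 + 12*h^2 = (h)*(h^3 - 7*h^2 + 12*h) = h^2*(h^2 - 7*h + 12) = h^2*(h - 4)*(h - 3)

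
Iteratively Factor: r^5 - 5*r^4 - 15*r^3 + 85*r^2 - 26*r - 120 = (r - 2)*(r^4 - 3*r^3 - 21*r^2 + 43*r + 60) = (r - 5)*(r - 2)*(r^3 + 2*r^2 - 11*r - 12) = (r - 5)*(r - 3)*(r - 2)*(r^2 + 5*r + 4) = (r - 5)*(r - 3)*(r - 2)*(r + 1)*(r + 4)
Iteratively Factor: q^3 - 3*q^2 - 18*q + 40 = (q + 4)*(q^2 - 7*q + 10) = (q - 5)*(q + 4)*(q - 2)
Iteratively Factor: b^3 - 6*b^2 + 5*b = (b)*(b^2 - 6*b + 5) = b*(b - 5)*(b - 1)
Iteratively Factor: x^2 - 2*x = (x)*(x - 2)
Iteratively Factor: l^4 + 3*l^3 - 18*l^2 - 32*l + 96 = (l + 4)*(l^3 - l^2 - 14*l + 24) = (l - 2)*(l + 4)*(l^2 + l - 12) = (l - 2)*(l + 4)^2*(l - 3)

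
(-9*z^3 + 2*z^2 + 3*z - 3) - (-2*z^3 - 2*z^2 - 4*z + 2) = -7*z^3 + 4*z^2 + 7*z - 5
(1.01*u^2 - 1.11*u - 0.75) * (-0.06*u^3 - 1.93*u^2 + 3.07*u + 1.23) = -0.0606*u^5 - 1.8827*u^4 + 5.288*u^3 - 0.7179*u^2 - 3.6678*u - 0.9225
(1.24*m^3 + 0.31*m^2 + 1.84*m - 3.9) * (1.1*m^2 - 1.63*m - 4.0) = 1.364*m^5 - 1.6802*m^4 - 3.4413*m^3 - 8.5292*m^2 - 1.003*m + 15.6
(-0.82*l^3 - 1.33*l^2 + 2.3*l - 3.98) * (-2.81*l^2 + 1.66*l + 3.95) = 2.3042*l^5 + 2.3761*l^4 - 11.9098*l^3 + 9.7483*l^2 + 2.4782*l - 15.721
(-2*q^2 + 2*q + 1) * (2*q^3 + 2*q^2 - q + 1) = -4*q^5 + 8*q^3 - 2*q^2 + q + 1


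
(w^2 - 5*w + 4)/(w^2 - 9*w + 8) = (w - 4)/(w - 8)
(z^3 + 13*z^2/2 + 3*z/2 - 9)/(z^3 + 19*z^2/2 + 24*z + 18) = (z - 1)/(z + 2)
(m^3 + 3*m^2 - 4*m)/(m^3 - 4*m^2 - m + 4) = m*(m + 4)/(m^2 - 3*m - 4)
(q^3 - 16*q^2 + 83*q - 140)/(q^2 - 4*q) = q - 12 + 35/q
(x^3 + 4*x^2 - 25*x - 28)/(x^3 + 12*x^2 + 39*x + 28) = (x - 4)/(x + 4)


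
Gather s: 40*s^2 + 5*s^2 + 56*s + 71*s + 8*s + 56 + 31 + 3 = 45*s^2 + 135*s + 90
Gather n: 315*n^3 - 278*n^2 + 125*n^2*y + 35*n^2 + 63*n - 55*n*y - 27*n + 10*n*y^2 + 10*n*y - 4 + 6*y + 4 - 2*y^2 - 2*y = 315*n^3 + n^2*(125*y - 243) + n*(10*y^2 - 45*y + 36) - 2*y^2 + 4*y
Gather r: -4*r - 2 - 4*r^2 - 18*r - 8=-4*r^2 - 22*r - 10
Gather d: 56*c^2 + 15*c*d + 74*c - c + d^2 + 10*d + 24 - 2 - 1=56*c^2 + 73*c + d^2 + d*(15*c + 10) + 21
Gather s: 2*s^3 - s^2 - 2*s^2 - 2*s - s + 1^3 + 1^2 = 2*s^3 - 3*s^2 - 3*s + 2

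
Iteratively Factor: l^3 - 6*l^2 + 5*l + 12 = (l - 3)*(l^2 - 3*l - 4) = (l - 4)*(l - 3)*(l + 1)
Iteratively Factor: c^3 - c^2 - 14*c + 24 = (c + 4)*(c^2 - 5*c + 6) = (c - 2)*(c + 4)*(c - 3)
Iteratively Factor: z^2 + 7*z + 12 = (z + 3)*(z + 4)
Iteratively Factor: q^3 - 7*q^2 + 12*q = (q)*(q^2 - 7*q + 12) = q*(q - 4)*(q - 3)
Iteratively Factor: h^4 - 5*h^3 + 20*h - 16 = (h + 2)*(h^3 - 7*h^2 + 14*h - 8) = (h - 1)*(h + 2)*(h^2 - 6*h + 8) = (h - 4)*(h - 1)*(h + 2)*(h - 2)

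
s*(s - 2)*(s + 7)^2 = s^4 + 12*s^3 + 21*s^2 - 98*s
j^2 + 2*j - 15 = (j - 3)*(j + 5)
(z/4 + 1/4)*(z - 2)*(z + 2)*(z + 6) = z^4/4 + 7*z^3/4 + z^2/2 - 7*z - 6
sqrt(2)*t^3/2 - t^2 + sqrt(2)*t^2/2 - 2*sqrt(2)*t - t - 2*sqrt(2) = (t + 1)*(t - 2*sqrt(2))*(sqrt(2)*t/2 + 1)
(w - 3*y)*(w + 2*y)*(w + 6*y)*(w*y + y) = w^4*y + 5*w^3*y^2 + w^3*y - 12*w^2*y^3 + 5*w^2*y^2 - 36*w*y^4 - 12*w*y^3 - 36*y^4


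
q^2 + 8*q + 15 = (q + 3)*(q + 5)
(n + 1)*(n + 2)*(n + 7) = n^3 + 10*n^2 + 23*n + 14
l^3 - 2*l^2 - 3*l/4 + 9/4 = (l - 3/2)^2*(l + 1)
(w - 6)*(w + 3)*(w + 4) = w^3 + w^2 - 30*w - 72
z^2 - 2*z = z*(z - 2)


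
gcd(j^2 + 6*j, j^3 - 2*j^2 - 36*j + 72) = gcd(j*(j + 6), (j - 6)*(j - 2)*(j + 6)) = j + 6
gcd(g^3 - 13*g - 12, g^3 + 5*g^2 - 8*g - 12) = g + 1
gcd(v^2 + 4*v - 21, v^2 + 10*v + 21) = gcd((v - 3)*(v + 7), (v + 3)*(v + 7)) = v + 7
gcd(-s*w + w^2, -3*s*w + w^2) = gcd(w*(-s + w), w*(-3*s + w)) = w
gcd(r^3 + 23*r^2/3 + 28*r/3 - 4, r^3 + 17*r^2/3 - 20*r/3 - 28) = r^2 + 8*r + 12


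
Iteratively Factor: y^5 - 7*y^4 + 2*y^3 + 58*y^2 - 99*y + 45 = (y + 3)*(y^4 - 10*y^3 + 32*y^2 - 38*y + 15) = (y - 3)*(y + 3)*(y^3 - 7*y^2 + 11*y - 5) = (y - 5)*(y - 3)*(y + 3)*(y^2 - 2*y + 1) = (y - 5)*(y - 3)*(y - 1)*(y + 3)*(y - 1)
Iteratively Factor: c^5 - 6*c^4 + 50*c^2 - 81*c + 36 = (c - 4)*(c^4 - 2*c^3 - 8*c^2 + 18*c - 9) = (c - 4)*(c + 3)*(c^3 - 5*c^2 + 7*c - 3) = (c - 4)*(c - 3)*(c + 3)*(c^2 - 2*c + 1) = (c - 4)*(c - 3)*(c - 1)*(c + 3)*(c - 1)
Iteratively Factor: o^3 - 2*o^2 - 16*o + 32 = (o - 4)*(o^2 + 2*o - 8) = (o - 4)*(o - 2)*(o + 4)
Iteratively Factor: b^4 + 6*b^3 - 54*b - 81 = (b - 3)*(b^3 + 9*b^2 + 27*b + 27) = (b - 3)*(b + 3)*(b^2 + 6*b + 9) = (b - 3)*(b + 3)^2*(b + 3)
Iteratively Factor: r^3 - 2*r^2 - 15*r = (r - 5)*(r^2 + 3*r) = r*(r - 5)*(r + 3)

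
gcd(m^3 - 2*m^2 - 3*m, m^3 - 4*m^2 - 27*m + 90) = m - 3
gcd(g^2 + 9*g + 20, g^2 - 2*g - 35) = g + 5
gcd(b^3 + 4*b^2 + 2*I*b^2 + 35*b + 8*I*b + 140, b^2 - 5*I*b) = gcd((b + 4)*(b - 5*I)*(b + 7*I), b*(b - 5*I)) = b - 5*I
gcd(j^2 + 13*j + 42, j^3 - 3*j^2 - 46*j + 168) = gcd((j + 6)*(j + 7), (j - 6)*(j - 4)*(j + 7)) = j + 7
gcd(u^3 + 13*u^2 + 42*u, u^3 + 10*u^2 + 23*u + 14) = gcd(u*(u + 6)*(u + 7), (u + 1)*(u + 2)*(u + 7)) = u + 7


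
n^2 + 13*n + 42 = (n + 6)*(n + 7)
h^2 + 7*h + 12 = (h + 3)*(h + 4)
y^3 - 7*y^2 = y^2*(y - 7)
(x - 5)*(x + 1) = x^2 - 4*x - 5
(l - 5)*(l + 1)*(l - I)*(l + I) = l^4 - 4*l^3 - 4*l^2 - 4*l - 5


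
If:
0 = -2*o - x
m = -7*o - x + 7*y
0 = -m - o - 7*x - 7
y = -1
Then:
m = -7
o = 0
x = 0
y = -1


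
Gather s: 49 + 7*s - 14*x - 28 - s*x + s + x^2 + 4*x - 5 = s*(8 - x) + x^2 - 10*x + 16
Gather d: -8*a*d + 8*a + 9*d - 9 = 8*a + d*(9 - 8*a) - 9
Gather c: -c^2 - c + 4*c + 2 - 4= -c^2 + 3*c - 2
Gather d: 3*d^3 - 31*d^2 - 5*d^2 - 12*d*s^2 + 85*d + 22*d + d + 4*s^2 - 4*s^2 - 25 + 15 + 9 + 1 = 3*d^3 - 36*d^2 + d*(108 - 12*s^2)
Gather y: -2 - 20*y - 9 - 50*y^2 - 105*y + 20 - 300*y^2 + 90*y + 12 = -350*y^2 - 35*y + 21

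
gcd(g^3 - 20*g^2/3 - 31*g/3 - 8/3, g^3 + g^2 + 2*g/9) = g + 1/3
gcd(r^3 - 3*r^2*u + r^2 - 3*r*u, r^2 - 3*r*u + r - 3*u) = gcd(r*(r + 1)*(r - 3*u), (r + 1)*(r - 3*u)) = r^2 - 3*r*u + r - 3*u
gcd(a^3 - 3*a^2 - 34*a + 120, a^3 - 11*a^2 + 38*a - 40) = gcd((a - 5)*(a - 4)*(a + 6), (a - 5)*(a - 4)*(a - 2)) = a^2 - 9*a + 20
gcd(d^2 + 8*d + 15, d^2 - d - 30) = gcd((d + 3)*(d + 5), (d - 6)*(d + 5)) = d + 5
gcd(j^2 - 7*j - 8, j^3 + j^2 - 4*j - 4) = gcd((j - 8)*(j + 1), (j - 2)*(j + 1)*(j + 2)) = j + 1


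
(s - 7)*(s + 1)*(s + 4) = s^3 - 2*s^2 - 31*s - 28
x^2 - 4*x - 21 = (x - 7)*(x + 3)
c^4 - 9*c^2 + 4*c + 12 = (c - 2)^2*(c + 1)*(c + 3)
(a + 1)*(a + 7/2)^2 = a^3 + 8*a^2 + 77*a/4 + 49/4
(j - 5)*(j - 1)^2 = j^3 - 7*j^2 + 11*j - 5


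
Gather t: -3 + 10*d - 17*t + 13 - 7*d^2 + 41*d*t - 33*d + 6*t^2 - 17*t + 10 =-7*d^2 - 23*d + 6*t^2 + t*(41*d - 34) + 20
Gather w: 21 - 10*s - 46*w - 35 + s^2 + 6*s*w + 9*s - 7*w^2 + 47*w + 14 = s^2 - s - 7*w^2 + w*(6*s + 1)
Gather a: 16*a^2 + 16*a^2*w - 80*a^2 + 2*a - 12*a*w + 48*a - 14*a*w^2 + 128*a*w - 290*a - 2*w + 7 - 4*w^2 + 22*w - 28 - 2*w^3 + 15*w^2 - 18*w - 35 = a^2*(16*w - 64) + a*(-14*w^2 + 116*w - 240) - 2*w^3 + 11*w^2 + 2*w - 56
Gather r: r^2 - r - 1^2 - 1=r^2 - r - 2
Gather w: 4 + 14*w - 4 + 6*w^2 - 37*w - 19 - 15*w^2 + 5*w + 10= -9*w^2 - 18*w - 9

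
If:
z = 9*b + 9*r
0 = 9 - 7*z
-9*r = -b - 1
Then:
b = 1/35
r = 4/35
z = 9/7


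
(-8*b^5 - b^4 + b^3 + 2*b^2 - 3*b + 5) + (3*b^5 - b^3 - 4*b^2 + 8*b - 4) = -5*b^5 - b^4 - 2*b^2 + 5*b + 1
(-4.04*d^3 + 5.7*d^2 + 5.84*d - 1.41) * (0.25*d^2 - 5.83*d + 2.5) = -1.01*d^5 + 24.9782*d^4 - 41.871*d^3 - 20.1497*d^2 + 22.8203*d - 3.525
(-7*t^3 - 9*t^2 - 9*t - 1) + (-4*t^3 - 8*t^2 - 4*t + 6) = -11*t^3 - 17*t^2 - 13*t + 5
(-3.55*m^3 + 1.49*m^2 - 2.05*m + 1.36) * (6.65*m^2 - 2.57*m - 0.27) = -23.6075*m^5 + 19.032*m^4 - 16.5033*m^3 + 13.9102*m^2 - 2.9417*m - 0.3672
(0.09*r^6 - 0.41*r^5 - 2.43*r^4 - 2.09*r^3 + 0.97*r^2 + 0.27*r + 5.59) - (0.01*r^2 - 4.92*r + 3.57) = 0.09*r^6 - 0.41*r^5 - 2.43*r^4 - 2.09*r^3 + 0.96*r^2 + 5.19*r + 2.02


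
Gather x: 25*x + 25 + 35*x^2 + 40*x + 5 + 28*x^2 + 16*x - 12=63*x^2 + 81*x + 18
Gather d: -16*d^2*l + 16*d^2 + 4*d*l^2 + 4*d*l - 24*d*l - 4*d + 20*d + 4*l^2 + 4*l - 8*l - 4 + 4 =d^2*(16 - 16*l) + d*(4*l^2 - 20*l + 16) + 4*l^2 - 4*l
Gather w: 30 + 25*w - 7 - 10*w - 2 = 15*w + 21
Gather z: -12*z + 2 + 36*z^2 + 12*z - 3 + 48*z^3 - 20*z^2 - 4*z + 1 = 48*z^3 + 16*z^2 - 4*z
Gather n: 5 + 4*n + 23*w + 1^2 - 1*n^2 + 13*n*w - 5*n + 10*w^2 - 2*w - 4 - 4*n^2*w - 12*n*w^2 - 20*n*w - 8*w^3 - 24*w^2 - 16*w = n^2*(-4*w - 1) + n*(-12*w^2 - 7*w - 1) - 8*w^3 - 14*w^2 + 5*w + 2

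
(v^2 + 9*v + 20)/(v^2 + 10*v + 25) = (v + 4)/(v + 5)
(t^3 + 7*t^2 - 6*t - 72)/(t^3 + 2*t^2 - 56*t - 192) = (t - 3)/(t - 8)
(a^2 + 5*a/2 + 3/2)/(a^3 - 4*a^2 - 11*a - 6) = (a + 3/2)/(a^2 - 5*a - 6)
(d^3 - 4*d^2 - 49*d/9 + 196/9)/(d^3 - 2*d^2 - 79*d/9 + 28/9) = (3*d - 7)/(3*d - 1)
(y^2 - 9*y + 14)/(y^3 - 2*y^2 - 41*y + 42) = (y - 2)/(y^2 + 5*y - 6)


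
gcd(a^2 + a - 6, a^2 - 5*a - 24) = a + 3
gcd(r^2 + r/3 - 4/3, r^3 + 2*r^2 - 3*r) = r - 1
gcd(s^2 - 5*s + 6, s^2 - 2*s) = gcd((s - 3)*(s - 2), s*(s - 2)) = s - 2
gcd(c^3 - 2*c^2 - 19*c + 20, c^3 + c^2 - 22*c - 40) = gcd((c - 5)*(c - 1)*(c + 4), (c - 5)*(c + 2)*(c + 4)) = c^2 - c - 20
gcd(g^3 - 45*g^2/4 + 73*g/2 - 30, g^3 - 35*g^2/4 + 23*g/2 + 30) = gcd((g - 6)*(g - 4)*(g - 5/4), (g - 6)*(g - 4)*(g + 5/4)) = g^2 - 10*g + 24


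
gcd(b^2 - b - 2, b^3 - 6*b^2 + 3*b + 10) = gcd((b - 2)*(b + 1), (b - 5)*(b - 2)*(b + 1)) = b^2 - b - 2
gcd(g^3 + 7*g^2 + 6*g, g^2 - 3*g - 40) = 1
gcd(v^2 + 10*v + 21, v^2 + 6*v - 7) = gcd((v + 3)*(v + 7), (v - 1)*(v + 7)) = v + 7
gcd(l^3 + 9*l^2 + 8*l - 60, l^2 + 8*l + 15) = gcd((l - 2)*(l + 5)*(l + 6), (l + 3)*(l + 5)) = l + 5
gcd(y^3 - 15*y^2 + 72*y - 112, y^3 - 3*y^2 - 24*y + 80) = y^2 - 8*y + 16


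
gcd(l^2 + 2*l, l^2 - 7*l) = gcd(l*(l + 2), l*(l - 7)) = l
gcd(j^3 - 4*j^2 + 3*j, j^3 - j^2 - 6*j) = j^2 - 3*j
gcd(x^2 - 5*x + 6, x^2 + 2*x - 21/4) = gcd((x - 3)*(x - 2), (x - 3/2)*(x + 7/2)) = 1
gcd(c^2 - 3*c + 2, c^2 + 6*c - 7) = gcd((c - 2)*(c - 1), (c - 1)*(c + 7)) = c - 1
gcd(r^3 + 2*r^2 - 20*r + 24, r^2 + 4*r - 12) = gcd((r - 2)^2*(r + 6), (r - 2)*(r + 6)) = r^2 + 4*r - 12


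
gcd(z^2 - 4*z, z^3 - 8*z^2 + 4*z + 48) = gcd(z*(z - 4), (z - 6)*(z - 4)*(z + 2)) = z - 4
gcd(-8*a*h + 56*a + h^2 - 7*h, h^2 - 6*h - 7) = h - 7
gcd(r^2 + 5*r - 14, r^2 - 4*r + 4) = r - 2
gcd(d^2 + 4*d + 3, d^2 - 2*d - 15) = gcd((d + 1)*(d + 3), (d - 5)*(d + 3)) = d + 3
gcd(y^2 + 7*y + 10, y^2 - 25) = y + 5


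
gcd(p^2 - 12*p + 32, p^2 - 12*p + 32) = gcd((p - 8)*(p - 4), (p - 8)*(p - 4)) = p^2 - 12*p + 32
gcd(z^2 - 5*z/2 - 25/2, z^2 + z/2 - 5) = z + 5/2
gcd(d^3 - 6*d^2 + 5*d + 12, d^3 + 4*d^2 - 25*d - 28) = d^2 - 3*d - 4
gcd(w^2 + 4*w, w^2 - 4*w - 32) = w + 4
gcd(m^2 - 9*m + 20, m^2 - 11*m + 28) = m - 4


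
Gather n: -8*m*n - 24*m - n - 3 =-24*m + n*(-8*m - 1) - 3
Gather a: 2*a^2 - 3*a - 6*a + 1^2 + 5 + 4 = 2*a^2 - 9*a + 10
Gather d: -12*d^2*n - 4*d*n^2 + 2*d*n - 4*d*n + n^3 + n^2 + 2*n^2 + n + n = -12*d^2*n + d*(-4*n^2 - 2*n) + n^3 + 3*n^2 + 2*n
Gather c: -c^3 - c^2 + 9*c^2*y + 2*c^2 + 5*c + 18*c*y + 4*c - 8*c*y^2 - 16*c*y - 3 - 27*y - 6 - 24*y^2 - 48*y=-c^3 + c^2*(9*y + 1) + c*(-8*y^2 + 2*y + 9) - 24*y^2 - 75*y - 9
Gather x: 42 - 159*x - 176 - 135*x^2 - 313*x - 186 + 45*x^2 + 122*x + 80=-90*x^2 - 350*x - 240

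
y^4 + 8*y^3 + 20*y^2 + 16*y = y*(y + 2)^2*(y + 4)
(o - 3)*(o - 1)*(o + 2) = o^3 - 2*o^2 - 5*o + 6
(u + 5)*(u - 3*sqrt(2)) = u^2 - 3*sqrt(2)*u + 5*u - 15*sqrt(2)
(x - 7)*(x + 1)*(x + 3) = x^3 - 3*x^2 - 25*x - 21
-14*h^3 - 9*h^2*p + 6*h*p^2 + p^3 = (-2*h + p)*(h + p)*(7*h + p)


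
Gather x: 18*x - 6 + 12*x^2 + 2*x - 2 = 12*x^2 + 20*x - 8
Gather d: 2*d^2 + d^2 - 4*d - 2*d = 3*d^2 - 6*d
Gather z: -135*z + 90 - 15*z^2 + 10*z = -15*z^2 - 125*z + 90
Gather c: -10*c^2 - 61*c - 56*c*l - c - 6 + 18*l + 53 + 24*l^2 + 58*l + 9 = -10*c^2 + c*(-56*l - 62) + 24*l^2 + 76*l + 56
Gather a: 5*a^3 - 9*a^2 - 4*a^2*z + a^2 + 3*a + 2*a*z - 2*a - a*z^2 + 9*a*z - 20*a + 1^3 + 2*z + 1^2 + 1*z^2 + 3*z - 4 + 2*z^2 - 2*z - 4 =5*a^3 + a^2*(-4*z - 8) + a*(-z^2 + 11*z - 19) + 3*z^2 + 3*z - 6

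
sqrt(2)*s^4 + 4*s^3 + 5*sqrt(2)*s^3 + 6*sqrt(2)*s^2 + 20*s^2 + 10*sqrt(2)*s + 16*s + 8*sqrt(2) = (s + 4)*(s + sqrt(2))^2*(sqrt(2)*s + sqrt(2))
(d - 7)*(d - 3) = d^2 - 10*d + 21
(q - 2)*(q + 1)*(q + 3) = q^3 + 2*q^2 - 5*q - 6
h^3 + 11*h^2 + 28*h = h*(h + 4)*(h + 7)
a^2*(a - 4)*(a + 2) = a^4 - 2*a^3 - 8*a^2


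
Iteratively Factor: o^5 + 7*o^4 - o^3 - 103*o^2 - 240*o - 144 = (o + 3)*(o^4 + 4*o^3 - 13*o^2 - 64*o - 48) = (o + 1)*(o + 3)*(o^3 + 3*o^2 - 16*o - 48) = (o + 1)*(o + 3)*(o + 4)*(o^2 - o - 12) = (o - 4)*(o + 1)*(o + 3)*(o + 4)*(o + 3)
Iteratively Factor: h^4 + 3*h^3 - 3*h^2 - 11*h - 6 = (h - 2)*(h^3 + 5*h^2 + 7*h + 3) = (h - 2)*(h + 1)*(h^2 + 4*h + 3) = (h - 2)*(h + 1)*(h + 3)*(h + 1)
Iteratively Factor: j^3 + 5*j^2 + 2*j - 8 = (j - 1)*(j^2 + 6*j + 8) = (j - 1)*(j + 4)*(j + 2)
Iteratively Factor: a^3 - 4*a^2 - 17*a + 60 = (a - 3)*(a^2 - a - 20) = (a - 3)*(a + 4)*(a - 5)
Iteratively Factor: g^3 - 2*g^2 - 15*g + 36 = (g - 3)*(g^2 + g - 12) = (g - 3)^2*(g + 4)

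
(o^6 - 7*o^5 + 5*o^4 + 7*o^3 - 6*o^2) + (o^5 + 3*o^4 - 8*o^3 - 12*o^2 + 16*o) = o^6 - 6*o^5 + 8*o^4 - o^3 - 18*o^2 + 16*o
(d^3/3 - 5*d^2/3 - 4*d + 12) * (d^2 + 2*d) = d^5/3 - d^4 - 22*d^3/3 + 4*d^2 + 24*d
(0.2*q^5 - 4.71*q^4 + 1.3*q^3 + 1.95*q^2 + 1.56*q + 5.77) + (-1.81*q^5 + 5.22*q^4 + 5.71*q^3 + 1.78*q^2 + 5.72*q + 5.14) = -1.61*q^5 + 0.51*q^4 + 7.01*q^3 + 3.73*q^2 + 7.28*q + 10.91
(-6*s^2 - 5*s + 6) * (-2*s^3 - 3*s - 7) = 12*s^5 + 10*s^4 + 6*s^3 + 57*s^2 + 17*s - 42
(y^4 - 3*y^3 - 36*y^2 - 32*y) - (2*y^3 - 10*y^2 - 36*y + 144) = y^4 - 5*y^3 - 26*y^2 + 4*y - 144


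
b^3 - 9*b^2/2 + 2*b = b*(b - 4)*(b - 1/2)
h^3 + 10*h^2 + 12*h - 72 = (h - 2)*(h + 6)^2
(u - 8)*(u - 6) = u^2 - 14*u + 48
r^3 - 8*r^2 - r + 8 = (r - 8)*(r - 1)*(r + 1)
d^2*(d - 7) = d^3 - 7*d^2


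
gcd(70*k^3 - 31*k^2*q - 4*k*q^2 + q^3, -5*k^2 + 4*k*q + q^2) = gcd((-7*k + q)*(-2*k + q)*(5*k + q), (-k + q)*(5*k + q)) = 5*k + q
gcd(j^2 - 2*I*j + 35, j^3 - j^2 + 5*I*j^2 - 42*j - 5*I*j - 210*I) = j + 5*I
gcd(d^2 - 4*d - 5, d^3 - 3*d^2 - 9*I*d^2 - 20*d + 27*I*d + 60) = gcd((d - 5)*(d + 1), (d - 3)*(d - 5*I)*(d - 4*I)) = 1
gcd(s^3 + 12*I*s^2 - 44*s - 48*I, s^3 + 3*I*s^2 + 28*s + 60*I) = s^2 + 8*I*s - 12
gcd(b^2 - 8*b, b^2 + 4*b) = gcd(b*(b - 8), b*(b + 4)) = b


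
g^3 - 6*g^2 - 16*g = g*(g - 8)*(g + 2)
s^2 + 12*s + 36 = (s + 6)^2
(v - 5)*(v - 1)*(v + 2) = v^3 - 4*v^2 - 7*v + 10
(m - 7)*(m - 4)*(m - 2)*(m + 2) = m^4 - 11*m^3 + 24*m^2 + 44*m - 112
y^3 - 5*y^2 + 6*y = y*(y - 3)*(y - 2)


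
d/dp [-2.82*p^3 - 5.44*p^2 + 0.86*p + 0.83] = -8.46*p^2 - 10.88*p + 0.86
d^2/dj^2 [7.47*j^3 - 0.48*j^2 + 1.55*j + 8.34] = 44.82*j - 0.96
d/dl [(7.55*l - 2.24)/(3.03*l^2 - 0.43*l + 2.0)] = (-22.8765*l^2 + 13.5744*l + 14.1368)/(9.1809*l^4 - 2.6058*l^3 + 12.3049*l^2 - 1.72*l + 4.0)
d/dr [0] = 0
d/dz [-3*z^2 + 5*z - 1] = 5 - 6*z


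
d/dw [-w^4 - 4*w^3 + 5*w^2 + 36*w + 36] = -4*w^3 - 12*w^2 + 10*w + 36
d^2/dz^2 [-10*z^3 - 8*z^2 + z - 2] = -60*z - 16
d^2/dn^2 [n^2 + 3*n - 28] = 2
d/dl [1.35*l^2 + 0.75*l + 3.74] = 2.7*l + 0.75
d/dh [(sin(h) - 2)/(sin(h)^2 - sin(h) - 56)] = (4*sin(h) + cos(h)^2 - 59)*cos(h)/(sin(h) + cos(h)^2 + 55)^2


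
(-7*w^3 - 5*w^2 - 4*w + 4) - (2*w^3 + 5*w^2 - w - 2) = -9*w^3 - 10*w^2 - 3*w + 6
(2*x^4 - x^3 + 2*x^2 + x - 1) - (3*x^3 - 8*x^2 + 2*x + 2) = 2*x^4 - 4*x^3 + 10*x^2 - x - 3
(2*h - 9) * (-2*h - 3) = -4*h^2 + 12*h + 27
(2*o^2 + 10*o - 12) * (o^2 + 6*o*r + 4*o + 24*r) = 2*o^4 + 12*o^3*r + 18*o^3 + 108*o^2*r + 28*o^2 + 168*o*r - 48*o - 288*r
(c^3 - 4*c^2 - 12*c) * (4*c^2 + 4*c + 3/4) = 4*c^5 - 12*c^4 - 253*c^3/4 - 51*c^2 - 9*c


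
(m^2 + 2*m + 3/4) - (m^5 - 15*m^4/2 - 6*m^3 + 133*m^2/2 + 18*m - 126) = -m^5 + 15*m^4/2 + 6*m^3 - 131*m^2/2 - 16*m + 507/4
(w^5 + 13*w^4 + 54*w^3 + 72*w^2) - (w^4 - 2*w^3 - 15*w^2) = w^5 + 12*w^4 + 56*w^3 + 87*w^2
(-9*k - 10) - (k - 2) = -10*k - 8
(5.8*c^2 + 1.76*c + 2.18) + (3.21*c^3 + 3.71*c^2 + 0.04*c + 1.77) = 3.21*c^3 + 9.51*c^2 + 1.8*c + 3.95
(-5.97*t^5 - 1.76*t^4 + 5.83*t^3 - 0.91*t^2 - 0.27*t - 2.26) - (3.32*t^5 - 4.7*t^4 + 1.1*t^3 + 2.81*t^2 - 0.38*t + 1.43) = -9.29*t^5 + 2.94*t^4 + 4.73*t^3 - 3.72*t^2 + 0.11*t - 3.69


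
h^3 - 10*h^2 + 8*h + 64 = (h - 8)*(h - 4)*(h + 2)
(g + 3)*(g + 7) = g^2 + 10*g + 21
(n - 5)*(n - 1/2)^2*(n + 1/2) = n^4 - 11*n^3/2 + 9*n^2/4 + 11*n/8 - 5/8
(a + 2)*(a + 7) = a^2 + 9*a + 14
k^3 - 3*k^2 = k^2*(k - 3)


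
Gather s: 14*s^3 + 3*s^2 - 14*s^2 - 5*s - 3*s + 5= 14*s^3 - 11*s^2 - 8*s + 5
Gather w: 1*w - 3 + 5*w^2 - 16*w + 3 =5*w^2 - 15*w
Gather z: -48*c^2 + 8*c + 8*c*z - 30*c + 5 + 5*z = -48*c^2 - 22*c + z*(8*c + 5) + 5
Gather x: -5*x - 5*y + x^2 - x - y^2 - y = x^2 - 6*x - y^2 - 6*y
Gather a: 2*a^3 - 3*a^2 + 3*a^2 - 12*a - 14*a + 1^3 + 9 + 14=2*a^3 - 26*a + 24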